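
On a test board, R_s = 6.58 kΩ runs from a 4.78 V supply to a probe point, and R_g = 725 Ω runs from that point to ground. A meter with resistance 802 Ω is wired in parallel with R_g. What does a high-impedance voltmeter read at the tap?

The load sits in parallel with R_g: R_g‖R_L = (725 × 802) / (725 + 802) = 380.8 Ω.
V_out = 4.78 × 380.8 / (6580 + 380.8) = 4.78 × 380.8/6961 = 0.261 V.
(Unloaded it would have been 0.474 V.)

V_out ≈ 0.261 V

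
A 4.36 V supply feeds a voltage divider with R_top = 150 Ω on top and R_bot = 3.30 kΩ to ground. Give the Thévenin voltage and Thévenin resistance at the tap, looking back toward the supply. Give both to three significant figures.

V_th is the open-circuit tap voltage: 4.36 × 3300/(150 + 3300) = 4.17 V.
With the supply zeroed, R_top and R_bot appear in parallel from the tap: R_th = R_top‖R_bot = (150 × 3300)/3450 = 143 Ω.

V_th = 4.17 V, R_th = 143 Ω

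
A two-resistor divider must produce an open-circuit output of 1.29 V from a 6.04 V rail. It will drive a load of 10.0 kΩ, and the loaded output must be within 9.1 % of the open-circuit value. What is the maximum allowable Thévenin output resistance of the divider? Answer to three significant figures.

R_th ≤ 1.00 kΩ

Loading drop = R_th/(R_th + R_L) ≤ 0.0910, so R_th ≤ R_L · ε/(1−ε) = 10.0 kΩ × 0.0910/0.9090 = 1.00 kΩ.
(Any R1, R2 with R2/(R1+R2) = 0.214 and R1‖R2 ≤ 1.00 kΩ will meet the spec.)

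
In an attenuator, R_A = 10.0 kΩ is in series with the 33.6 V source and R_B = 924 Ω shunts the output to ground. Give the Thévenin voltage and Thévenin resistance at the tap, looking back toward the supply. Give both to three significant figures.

V_th = 2.84 V, R_th = 846 Ω

V_th is the open-circuit tap voltage: 33.6 × 924/(10000 + 924) = 2.84 V.
With the supply zeroed, R_A and R_B appear in parallel from the tap: R_th = R_A‖R_B = (10000 × 924)/10920 = 846 Ω.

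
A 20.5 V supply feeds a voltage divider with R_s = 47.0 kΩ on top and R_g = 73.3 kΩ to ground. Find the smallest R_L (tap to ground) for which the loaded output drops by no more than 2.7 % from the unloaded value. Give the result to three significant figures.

R_L(min) ≈ 1.03 MΩ

Output resistance R_th = R_s‖R_g = (47.0 × 73.3)/120.3 = 28.64 kΩ.
The fractional drop is R_th/(R_th + R_L); requiring this ≤ 0.0270 gives R_L ≥ R_th(1/0.0270 − 1) = 28.64 × 36.04 = 1.03 MΩ.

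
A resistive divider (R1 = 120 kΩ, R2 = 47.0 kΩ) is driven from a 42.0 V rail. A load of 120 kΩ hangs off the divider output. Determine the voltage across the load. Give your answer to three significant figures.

The load sits in parallel with R2: R2‖R_L = (47.0 × 120) / (47.0 + 120) = 33.77 kΩ.
V_out = 42.0 × 33.77 / (120 + 33.77) = 42.0 × 33.77/153.8 = 9.22 V.

V_out ≈ 9.22 V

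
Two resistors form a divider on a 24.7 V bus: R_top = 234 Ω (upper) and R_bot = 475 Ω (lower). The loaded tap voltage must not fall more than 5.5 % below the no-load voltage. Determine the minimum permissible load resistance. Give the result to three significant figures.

Output resistance R_th = R_top‖R_bot = (234 × 475)/709.0 = 156.8 Ω.
The fractional drop is R_th/(R_th + R_L); requiring this ≤ 0.0550 gives R_L ≥ R_th(1/0.0550 − 1) = 156.8 × 17.18 = 2.69 kΩ.

R_L(min) ≈ 2.69 kΩ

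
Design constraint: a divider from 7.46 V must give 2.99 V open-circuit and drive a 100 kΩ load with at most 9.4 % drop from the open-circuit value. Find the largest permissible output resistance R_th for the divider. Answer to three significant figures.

R_th ≤ 10.4 kΩ

Loading drop = R_th/(R_th + R_L) ≤ 0.0940, so R_th ≤ R_L · ε/(1−ε) = 100 kΩ × 0.0940/0.9060 = 10.4 kΩ.
(Any R1, R2 with R2/(R1+R2) = 0.401 and R1‖R2 ≤ 10.4 kΩ will meet the spec.)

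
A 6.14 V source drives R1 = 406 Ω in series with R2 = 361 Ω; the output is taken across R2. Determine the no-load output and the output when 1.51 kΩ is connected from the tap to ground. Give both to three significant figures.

Unloaded: 2.89 V; loaded: 2.57 V

Open-circuit: V = 6.14 × 361/(406 + 361) = 2.89 V.
With the load, R2 becomes R2‖R_L = 291.3 Ω, so V = 6.14 × 291.3/697.3 = 2.57 V.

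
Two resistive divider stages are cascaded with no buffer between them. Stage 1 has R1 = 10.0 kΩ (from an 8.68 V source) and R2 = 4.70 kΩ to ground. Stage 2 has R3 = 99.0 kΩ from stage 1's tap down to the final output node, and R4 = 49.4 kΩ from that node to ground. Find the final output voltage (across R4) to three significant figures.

Stage 2 presents R3+R4 = 148.4 kΩ as a load on stage 1's tap.
Stage 1's lower leg becomes R2‖(R3+R4) = 4.556 kΩ, so V_mid = 8.68 × 4.556/14.56 = 2.717 V.
Stage 2 is itself unloaded: V_out = V_mid × R4/(R3+R4) = 2.717 × 49.4/148.4 = 0.904 V.

V_out ≈ 0.904 V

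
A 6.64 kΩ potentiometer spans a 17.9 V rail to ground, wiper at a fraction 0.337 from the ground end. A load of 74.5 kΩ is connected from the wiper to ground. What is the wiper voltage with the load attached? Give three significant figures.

V ≈ 5.91 V

The wiper splits the pot into (1−α)R = 4.402 kΩ above and αR = 2.238 kΩ below.
Lower section ‖ load = 2.172 kΩ.
V_wiper = 17.9 × 2.172/(4.402 + 2.172) = 5.91 V.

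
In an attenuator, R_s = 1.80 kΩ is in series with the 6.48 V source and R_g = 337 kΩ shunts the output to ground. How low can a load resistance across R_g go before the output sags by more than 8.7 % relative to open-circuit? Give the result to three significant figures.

R_L(min) ≈ 18.8 kΩ

Output resistance R_th = R_s‖R_g = (1.80 × 337)/338.8 = 1.790 kΩ.
The fractional drop is R_th/(R_th + R_L); requiring this ≤ 0.0870 gives R_L ≥ R_th(1/0.0870 − 1) = 1.790 × 10.49 = 18.8 kΩ.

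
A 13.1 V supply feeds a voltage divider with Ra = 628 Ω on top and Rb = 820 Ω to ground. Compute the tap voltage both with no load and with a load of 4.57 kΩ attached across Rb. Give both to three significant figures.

Open-circuit: V = 13.1 × 820/(628 + 820) = 7.42 V.
With the load, Rb becomes Rb‖R_L = 695.3 Ω, so V = 13.1 × 695.3/1323 = 6.88 V.

Unloaded: 7.42 V; loaded: 6.88 V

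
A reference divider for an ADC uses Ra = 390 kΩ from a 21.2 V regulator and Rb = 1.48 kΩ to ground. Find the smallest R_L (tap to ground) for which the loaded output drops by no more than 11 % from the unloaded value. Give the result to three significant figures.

R_L(min) ≈ 11.9 kΩ

Output resistance R_th = Ra‖Rb = (390 × 1.48)/391.5 = 1.474 kΩ.
The fractional drop is R_th/(R_th + R_L); requiring this ≤ 0.110 gives R_L ≥ R_th(1/0.110 − 1) = 1.474 × 8.091 = 11.9 kΩ.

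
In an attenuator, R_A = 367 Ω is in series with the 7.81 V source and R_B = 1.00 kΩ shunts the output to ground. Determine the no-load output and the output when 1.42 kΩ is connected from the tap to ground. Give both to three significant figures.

Unloaded: 5.71 V; loaded: 4.80 V

Open-circuit: V = 7.81 × 1000/(367 + 1000) = 5.71 V.
With the load, R_B becomes R_B‖R_L = 586.8 Ω, so V = 7.81 × 586.8/953.8 = 4.80 V.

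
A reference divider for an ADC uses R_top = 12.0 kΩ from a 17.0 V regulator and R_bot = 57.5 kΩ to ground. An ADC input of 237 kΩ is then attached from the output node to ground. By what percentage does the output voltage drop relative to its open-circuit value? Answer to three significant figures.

4.02 %

The divider's output (Thévenin) resistance is R_top‖R_bot = 9.928 kΩ.
Fractional drop under load = R_th/(R_th + R_L) = 9.928 / (9.928 + 237) = 0.04021.
So the output falls by 4.02 %.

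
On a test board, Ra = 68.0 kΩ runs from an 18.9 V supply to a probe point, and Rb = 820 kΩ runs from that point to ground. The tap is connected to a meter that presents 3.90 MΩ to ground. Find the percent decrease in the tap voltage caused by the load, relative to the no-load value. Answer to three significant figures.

The divider's output (Thévenin) resistance is Ra‖Rb = 62.79 kΩ.
Fractional drop under load = R_th/(R_th + R_L) = 62.79 / (62.79 + 3900) = 0.01585.
So the output falls by 1.58 %.

1.58 %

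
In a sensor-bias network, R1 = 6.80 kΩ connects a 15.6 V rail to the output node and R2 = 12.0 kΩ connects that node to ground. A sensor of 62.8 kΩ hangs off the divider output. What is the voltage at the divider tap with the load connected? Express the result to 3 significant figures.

The load sits in parallel with R2: R2‖R_L = (12.0 × 62.8) / (12.0 + 62.8) = 10.07 kΩ.
V_out = 15.6 × 10.07 / (6.80 + 10.07) = 15.6 × 10.07/16.87 = 9.31 V.

V_out ≈ 9.31 V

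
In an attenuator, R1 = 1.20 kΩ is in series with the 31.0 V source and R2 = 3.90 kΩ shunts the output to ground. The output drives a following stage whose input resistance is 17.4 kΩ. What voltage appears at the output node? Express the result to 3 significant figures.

The load sits in parallel with R2: R2‖R_L = (3.90 × 17.4) / (3.90 + 17.4) = 3.186 kΩ.
V_out = 31.0 × 3.186 / (1.20 + 3.186) = 31.0 × 3.186/4.386 = 22.5 V.

V_out ≈ 22.5 V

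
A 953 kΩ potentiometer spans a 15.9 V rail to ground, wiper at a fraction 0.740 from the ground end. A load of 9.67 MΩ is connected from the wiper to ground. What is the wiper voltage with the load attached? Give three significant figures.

The wiper splits the pot into (1−α)R = 247.8 kΩ above and αR = 705.2 kΩ below.
Lower section ‖ load = 657.3 kΩ.
V_wiper = 15.9 × 657.3/(247.8 + 657.3) = 11.5 V.

V ≈ 11.5 V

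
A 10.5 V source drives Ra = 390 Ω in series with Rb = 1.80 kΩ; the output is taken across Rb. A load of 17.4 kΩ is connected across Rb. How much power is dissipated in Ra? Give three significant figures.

Total resistance from the source is Ra + (Rb‖R_L) = 2021 Ω, so I = 10.5/2021 Ω = 5.195 mA.
P = I²·Ra = (5.195 mA)² × 390 Ω = 10.5 mW.

P ≈ 10.5 mW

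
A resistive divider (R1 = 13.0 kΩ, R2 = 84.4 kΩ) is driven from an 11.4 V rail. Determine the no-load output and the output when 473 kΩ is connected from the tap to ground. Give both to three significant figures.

Open-circuit: V = 11.4 × 84.4/(13.0 + 84.4) = 9.88 V.
With the load, R2 becomes R2‖R_L = 71.62 kΩ, so V = 11.4 × 71.62/84.62 = 9.65 V.

Unloaded: 9.88 V; loaded: 9.65 V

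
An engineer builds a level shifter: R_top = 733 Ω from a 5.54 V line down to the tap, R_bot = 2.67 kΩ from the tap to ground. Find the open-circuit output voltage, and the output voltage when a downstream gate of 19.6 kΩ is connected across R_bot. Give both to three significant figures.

Open-circuit: V = 5.54 × 2670/(733 + 2670) = 4.35 V.
With the load, R_bot becomes R_bot‖R_L = 2350 Ω, so V = 5.54 × 2350/3083 = 4.22 V.

Unloaded: 4.35 V; loaded: 4.22 V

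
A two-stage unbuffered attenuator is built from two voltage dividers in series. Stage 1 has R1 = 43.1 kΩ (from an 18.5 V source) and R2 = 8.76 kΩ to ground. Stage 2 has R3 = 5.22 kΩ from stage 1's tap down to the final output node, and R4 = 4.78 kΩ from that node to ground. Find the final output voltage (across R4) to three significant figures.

V_out ≈ 0.864 V

Stage 2 presents R3+R4 = 10.00 kΩ as a load on stage 1's tap.
Stage 1's lower leg becomes R2‖(R3+R4) = 4.670 kΩ, so V_mid = 18.5 × 4.670/47.77 = 1.808 V.
Stage 2 is itself unloaded: V_out = V_mid × R4/(R3+R4) = 1.808 × 4.78/10.00 = 0.864 V.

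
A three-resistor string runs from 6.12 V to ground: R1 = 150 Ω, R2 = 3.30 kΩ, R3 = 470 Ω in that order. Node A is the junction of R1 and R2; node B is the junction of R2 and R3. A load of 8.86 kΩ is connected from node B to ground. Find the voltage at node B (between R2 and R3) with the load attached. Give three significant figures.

V ≈ 0.701 V

At node B, R3 is in parallel with the load: R3‖R_L = 446.3 Ω.
Below node A the resistance is R2 + (R3‖R_L) = 3746 Ω, so V_A = 6.12 × 3746/3896 = 5.884 V.
Then V_B = V_A × (R3‖R_L)/(R2 + R3‖R_L) = 5.884 × 446.3/3746 = 0.701 V.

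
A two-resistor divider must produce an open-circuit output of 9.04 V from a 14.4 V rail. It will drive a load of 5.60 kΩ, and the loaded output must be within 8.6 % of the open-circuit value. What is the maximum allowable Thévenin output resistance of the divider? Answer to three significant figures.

R_th ≤ 527 Ω

Loading drop = R_th/(R_th + R_L) ≤ 0.0860, so R_th ≤ R_L · ε/(1−ε) = 5.60 kΩ × 0.0860/0.9140 = 527 Ω.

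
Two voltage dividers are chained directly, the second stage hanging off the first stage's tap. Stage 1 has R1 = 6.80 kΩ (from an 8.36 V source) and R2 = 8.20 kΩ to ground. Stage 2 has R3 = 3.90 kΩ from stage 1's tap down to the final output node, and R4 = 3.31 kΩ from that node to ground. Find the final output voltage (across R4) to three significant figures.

V_out ≈ 1.38 V

Stage 2 presents R3+R4 = 7.210 kΩ as a load on stage 1's tap.
Stage 1's lower leg becomes R2‖(R3+R4) = 3.837 kΩ, so V_mid = 8.36 × 3.837/10.64 = 3.015 V.
Stage 2 is itself unloaded: V_out = V_mid × R4/(R3+R4) = 3.015 × 3.31/7.210 = 1.38 V.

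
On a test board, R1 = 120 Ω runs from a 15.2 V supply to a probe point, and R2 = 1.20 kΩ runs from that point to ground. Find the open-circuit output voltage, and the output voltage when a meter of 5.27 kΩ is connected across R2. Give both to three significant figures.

Open-circuit: V = 15.2 × 1200/(120 + 1200) = 13.8 V.
With the load, R2 becomes R2‖R_L = 977.4 Ω, so V = 15.2 × 977.4/1097 = 13.5 V.

Unloaded: 13.8 V; loaded: 13.5 V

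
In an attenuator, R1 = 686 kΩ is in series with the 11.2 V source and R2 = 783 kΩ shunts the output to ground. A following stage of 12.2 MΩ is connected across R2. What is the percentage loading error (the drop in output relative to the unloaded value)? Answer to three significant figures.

The divider's output (Thévenin) resistance is R1‖R2 = 365.6 kΩ.
Fractional drop under load = R_th/(R_th + R_L) = 365.6 / (365.6 + 12200) = 0.02910.
So the output falls by 2.91 %.

2.91 %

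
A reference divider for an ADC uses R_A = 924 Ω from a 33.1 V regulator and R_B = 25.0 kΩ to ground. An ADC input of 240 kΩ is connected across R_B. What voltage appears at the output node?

The load sits in parallel with R_B: R_B‖R_L = (25000 × 240000) / (25000 + 240000) = 22640 Ω.
V_out = 33.1 × 22640 / (924 + 22640) = 33.1 × 22640/23570 = 31.8 V.
(Unloaded it would have been 31.9 V.)

V_out ≈ 31.8 V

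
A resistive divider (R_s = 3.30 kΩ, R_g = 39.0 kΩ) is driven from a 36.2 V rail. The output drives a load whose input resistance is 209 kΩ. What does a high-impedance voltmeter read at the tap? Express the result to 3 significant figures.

The load sits in parallel with R_g: R_g‖R_L = (39.0 × 209) / (39.0 + 209) = 32.87 kΩ.
V_out = 36.2 × 32.87 / (3.30 + 32.87) = 36.2 × 32.87/36.17 = 32.9 V.

V_out ≈ 32.9 V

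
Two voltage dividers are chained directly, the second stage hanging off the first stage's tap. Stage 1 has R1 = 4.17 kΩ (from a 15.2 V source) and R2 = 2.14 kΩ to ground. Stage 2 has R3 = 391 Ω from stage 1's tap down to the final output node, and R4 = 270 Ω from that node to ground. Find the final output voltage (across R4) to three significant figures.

Stage 2 presents R3+R4 = 661.0 Ω as a load on stage 1's tap.
Stage 1's lower leg becomes R2‖(R3+R4) = 505.0 Ω, so V_mid = 15.2 × 505.0/4675 = 1.642 V.
Stage 2 is itself unloaded: V_out = V_mid × R4/(R3+R4) = 1.642 × 270/661.0 = 0.671 V.

V_out ≈ 0.671 V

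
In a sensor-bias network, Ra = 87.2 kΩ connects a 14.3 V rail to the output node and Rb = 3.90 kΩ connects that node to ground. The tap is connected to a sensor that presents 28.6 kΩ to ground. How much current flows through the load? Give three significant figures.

Rb‖R_L = 3.432 kΩ; V_out = 14.3 × 3.432/90.63 = 0.5415 V.
I_L = V_out / R_L = 0.5415 / 28.6 kΩ = 0.0189 mA.

I_L ≈ 0.0189 mA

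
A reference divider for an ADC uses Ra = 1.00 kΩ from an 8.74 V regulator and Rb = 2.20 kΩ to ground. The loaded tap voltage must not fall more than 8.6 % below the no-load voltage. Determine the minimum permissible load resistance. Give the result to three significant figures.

R_L(min) ≈ 7.31 kΩ

Output resistance R_th = Ra‖Rb = (1000 × 2200)/3200 = 687.5 Ω.
The fractional drop is R_th/(R_th + R_L); requiring this ≤ 0.0860 gives R_L ≥ R_th(1/0.0860 − 1) = 687.5 × 10.63 = 7.31 kΩ.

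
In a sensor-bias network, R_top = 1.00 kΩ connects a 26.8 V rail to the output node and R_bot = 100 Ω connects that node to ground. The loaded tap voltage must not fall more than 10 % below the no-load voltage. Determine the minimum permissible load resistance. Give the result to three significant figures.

Output resistance R_th = R_top‖R_bot = (1000 × 100)/1100 = 90.91 Ω.
The fractional drop is R_th/(R_th + R_L); requiring this ≤ 0.100 gives R_L ≥ R_th(1/0.100 − 1) = 90.91 × 9.000 = 818 Ω.

R_L(min) ≈ 818 Ω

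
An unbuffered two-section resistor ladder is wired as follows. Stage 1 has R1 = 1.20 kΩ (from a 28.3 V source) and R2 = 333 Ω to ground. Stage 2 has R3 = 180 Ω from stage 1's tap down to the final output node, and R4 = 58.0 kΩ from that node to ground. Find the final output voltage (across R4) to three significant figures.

V_out ≈ 6.10 V

Stage 2 presents R3+R4 = 58180 Ω as a load on stage 1's tap.
Stage 1's lower leg becomes R2‖(R3+R4) = 331.1 Ω, so V_mid = 28.3 × 331.1/1531 = 6.120 V.
Stage 2 is itself unloaded: V_out = V_mid × R4/(R3+R4) = 6.120 × 58000/58180 = 6.10 V.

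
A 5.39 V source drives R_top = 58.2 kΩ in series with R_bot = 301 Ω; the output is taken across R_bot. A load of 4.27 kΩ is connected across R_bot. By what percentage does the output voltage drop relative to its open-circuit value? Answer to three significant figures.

The divider's output (Thévenin) resistance is R_top‖R_bot = 299.5 Ω.
Fractional drop under load = R_th/(R_th + R_L) = 299.5 / (299.5 + 4270) = 0.06553.
So the output falls by 6.55 %.

6.55 %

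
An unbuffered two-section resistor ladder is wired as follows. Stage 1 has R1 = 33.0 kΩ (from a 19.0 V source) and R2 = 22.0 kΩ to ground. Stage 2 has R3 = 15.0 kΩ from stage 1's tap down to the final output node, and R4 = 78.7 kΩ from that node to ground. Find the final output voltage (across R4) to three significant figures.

V_out ≈ 5.60 V

Stage 2 presents R3+R4 = 93.70 kΩ as a load on stage 1's tap.
Stage 1's lower leg becomes R2‖(R3+R4) = 17.82 kΩ, so V_mid = 19.0 × 17.82/50.82 = 6.662 V.
Stage 2 is itself unloaded: V_out = V_mid × R4/(R3+R4) = 6.662 × 78.7/93.70 = 5.60 V.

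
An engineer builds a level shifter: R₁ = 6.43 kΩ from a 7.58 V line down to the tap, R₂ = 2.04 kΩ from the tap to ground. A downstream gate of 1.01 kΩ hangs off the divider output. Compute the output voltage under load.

The load sits in parallel with R₂: R₂‖R_L = (2.04 × 1.01) / (2.04 + 1.01) = 0.6755 kΩ.
V_out = 7.58 × 0.6755 / (6.43 + 0.6755) = 7.58 × 0.6755/7.106 = 0.721 V.

V_out ≈ 0.721 V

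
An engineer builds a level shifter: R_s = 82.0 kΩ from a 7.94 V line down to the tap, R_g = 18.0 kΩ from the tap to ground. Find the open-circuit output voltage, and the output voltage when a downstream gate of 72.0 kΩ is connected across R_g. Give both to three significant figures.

Open-circuit: V = 7.94 × 18.0/(82.0 + 18.0) = 1.43 V.
With the load, R_g becomes R_g‖R_L = 14.40 kΩ, so V = 7.94 × 14.40/96.40 = 1.19 V.

Unloaded: 1.43 V; loaded: 1.19 V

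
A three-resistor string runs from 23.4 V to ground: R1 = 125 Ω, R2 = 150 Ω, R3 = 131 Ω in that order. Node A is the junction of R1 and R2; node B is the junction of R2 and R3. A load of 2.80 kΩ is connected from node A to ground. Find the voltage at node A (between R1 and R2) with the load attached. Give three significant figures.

Below node A the series string R2+R3 = 281.0 Ω sits in parallel with the 2800 Ω load: 255.4 Ω.
V_A = 23.4 × 255.4/(125 + 255.4) = 15.7 V.

V ≈ 15.7 V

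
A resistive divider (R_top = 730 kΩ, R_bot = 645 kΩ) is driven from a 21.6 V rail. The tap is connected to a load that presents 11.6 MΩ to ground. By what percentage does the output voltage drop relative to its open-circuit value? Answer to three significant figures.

2.87 %

The divider's output (Thévenin) resistance is R_top‖R_bot = 342.4 kΩ.
Fractional drop under load = R_th/(R_th + R_L) = 342.4 / (342.4 + 11600) = 0.02867.
So the output falls by 2.87 %.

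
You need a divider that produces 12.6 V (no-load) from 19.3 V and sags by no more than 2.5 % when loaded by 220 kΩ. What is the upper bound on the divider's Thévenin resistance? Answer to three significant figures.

R_th ≤ 5.64 kΩ

Loading drop = R_th/(R_th + R_L) ≤ 0.0250, so R_th ≤ R_L · ε/(1−ε) = 220 kΩ × 0.0250/0.9750 = 5.64 kΩ.
(Any R1, R2 with R2/(R1+R2) = 0.653 and R1‖R2 ≤ 5.64 kΩ will meet the spec.)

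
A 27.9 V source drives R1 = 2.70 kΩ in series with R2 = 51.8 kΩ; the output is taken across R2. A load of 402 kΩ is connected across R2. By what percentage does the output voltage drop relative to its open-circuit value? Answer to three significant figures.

0.634 %

The divider's output (Thévenin) resistance is R1‖R2 = 2.566 kΩ.
Fractional drop under load = R_th/(R_th + R_L) = 2.566 / (2.566 + 402) = 0.006343.
So the output falls by 0.634 %.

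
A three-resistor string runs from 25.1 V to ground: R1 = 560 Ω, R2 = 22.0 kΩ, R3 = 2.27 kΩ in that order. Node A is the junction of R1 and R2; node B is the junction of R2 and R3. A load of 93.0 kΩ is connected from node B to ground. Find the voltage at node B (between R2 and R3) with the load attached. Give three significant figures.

V ≈ 2.24 V

At node B, R3 is in parallel with the load: R3‖R_L = 2216 Ω.
Below node A the resistance is R2 + (R3‖R_L) = 24220 Ω, so V_A = 25.1 × 24220/24780 = 24.53 V.
Then V_B = V_A × (R3‖R_L)/(R2 + R3‖R_L) = 24.53 × 2216/24220 = 2.24 V.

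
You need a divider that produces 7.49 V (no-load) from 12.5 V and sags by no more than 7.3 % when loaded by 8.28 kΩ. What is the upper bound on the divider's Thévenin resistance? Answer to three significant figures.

Loading drop = R_th/(R_th + R_L) ≤ 0.0730, so R_th ≤ R_L · ε/(1−ε) = 8.28 kΩ × 0.0730/0.9270 = 652 Ω.

R_th ≤ 652 Ω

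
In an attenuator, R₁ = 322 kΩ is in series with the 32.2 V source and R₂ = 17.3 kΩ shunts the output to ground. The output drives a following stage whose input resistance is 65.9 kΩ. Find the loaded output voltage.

The load sits in parallel with R₂: R₂‖R_L = (17.3 × 65.9) / (17.3 + 65.9) = 13.70 kΩ.
V_out = 32.2 × 13.70 / (322 + 13.70) = 32.2 × 13.70/335.7 = 1.31 V.

V_out ≈ 1.31 V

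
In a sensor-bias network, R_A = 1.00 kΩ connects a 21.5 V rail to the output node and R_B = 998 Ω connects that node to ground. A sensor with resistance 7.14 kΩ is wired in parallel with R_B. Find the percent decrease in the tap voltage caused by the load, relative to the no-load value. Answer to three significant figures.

The divider's output (Thévenin) resistance is R_A‖R_B = 499.5 Ω.
Fractional drop under load = R_th/(R_th + R_L) = 499.5 / (499.5 + 7140) = 0.06538.
So the output falls by 6.54 %.

6.54 %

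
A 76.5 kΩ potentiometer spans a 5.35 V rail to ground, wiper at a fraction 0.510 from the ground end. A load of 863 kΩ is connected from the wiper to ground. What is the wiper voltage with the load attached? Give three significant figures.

The wiper splits the pot into (1−α)R = 37.48 kΩ above and αR = 39.02 kΩ below.
Lower section ‖ load = 37.33 kΩ.
V_wiper = 5.35 × 37.33/(37.48 + 37.33) = 2.67 V.

V ≈ 2.67 V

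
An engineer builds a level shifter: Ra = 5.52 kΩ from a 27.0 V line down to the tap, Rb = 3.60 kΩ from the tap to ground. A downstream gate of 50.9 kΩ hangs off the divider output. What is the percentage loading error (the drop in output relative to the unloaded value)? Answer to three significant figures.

4.11 %

The divider's output (Thévenin) resistance is Ra‖Rb = 2.179 kΩ.
Fractional drop under load = R_th/(R_th + R_L) = 2.179 / (2.179 + 50.9) = 0.04105.
So the output falls by 4.11 %.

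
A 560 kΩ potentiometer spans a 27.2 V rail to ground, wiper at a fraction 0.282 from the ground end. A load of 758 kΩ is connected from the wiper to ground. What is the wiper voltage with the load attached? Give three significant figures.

The wiper splits the pot into (1−α)R = 402.1 kΩ above and αR = 157.9 kΩ below.
Lower section ‖ load = 130.7 kΩ.
V_wiper = 27.2 × 130.7/(402.1 + 130.7) = 6.67 V.

V ≈ 6.67 V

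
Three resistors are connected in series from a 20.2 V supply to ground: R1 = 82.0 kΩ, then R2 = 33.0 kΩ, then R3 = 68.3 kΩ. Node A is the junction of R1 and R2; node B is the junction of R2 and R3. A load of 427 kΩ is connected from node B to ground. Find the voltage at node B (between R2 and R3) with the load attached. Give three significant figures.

V ≈ 6.84 V

At node B, R3 is in parallel with the load: R3‖R_L = 58.88 kΩ.
Below node A the resistance is R2 + (R3‖R_L) = 91.88 kΩ, so V_A = 20.2 × 91.88/173.9 = 10.67 V.
Then V_B = V_A × (R3‖R_L)/(R2 + R3‖R_L) = 10.67 × 58.88/91.88 = 6.84 V.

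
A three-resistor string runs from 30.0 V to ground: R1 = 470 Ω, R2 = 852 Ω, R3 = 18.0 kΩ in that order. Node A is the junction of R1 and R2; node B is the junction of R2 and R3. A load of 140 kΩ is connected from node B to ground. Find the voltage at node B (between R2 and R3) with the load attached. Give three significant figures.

V ≈ 27.7 V

At node B, R3 is in parallel with the load: R3‖R_L = 15950 Ω.
Below node A the resistance is R2 + (R3‖R_L) = 16800 Ω, so V_A = 30.0 × 16800/17270 = 29.18 V.
Then V_B = V_A × (R3‖R_L)/(R2 + R3‖R_L) = 29.18 × 15950/16800 = 27.7 V.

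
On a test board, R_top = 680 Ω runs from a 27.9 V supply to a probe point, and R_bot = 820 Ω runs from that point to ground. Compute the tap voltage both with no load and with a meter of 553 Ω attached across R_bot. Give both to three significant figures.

Unloaded: 15.3 V; loaded: 9.12 V

Open-circuit: V = 27.9 × 820/(680 + 820) = 15.3 V.
With the load, R_bot becomes R_bot‖R_L = 330.3 Ω, so V = 27.9 × 330.3/1010 = 9.12 V.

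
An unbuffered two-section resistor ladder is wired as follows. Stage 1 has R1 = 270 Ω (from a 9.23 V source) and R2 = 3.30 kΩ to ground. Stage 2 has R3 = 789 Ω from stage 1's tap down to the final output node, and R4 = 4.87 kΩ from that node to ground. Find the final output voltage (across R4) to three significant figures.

V_out ≈ 7.03 V

Stage 2 presents R3+R4 = 5659 Ω as a load on stage 1's tap.
Stage 1's lower leg becomes R2‖(R3+R4) = 2084 Ω, so V_mid = 9.23 × 2084/2354 = 8.172 V.
Stage 2 is itself unloaded: V_out = V_mid × R4/(R3+R4) = 8.172 × 4870/5659 = 7.03 V.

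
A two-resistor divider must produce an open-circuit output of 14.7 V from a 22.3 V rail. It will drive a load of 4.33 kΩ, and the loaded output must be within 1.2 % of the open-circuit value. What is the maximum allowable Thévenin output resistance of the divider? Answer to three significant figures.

R_th ≤ 52.6 Ω

Loading drop = R_th/(R_th + R_L) ≤ 0.0120, so R_th ≤ R_L · ε/(1−ε) = 4.33 kΩ × 0.0120/0.9880 = 52.6 Ω.
(Any R1, R2 with R2/(R1+R2) = 0.659 and R1‖R2 ≤ 52.6 Ω will meet the spec.)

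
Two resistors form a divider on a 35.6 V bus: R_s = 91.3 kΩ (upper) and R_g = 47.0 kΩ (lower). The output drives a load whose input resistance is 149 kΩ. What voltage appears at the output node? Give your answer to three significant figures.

The load sits in parallel with R_g: R_g‖R_L = (47.0 × 149) / (47.0 + 149) = 35.73 kΩ.
V_out = 35.6 × 35.73 / (91.3 + 35.73) = 35.6 × 35.73/127.0 = 10.0 V.

V_out ≈ 10.0 V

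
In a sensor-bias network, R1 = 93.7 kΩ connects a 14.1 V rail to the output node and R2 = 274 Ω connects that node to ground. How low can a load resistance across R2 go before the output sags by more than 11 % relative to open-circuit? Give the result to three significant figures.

Output resistance R_th = R1‖R2 = (93700 × 274)/93970 = 273.2 Ω.
The fractional drop is R_th/(R_th + R_L); requiring this ≤ 0.110 gives R_L ≥ R_th(1/0.110 − 1) = 273.2 × 8.091 = 2.21 kΩ.

R_L(min) ≈ 2.21 kΩ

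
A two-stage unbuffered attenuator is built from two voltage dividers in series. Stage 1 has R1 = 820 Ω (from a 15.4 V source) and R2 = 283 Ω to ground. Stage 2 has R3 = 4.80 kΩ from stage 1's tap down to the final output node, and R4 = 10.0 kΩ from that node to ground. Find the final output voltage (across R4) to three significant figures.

Stage 2 presents R3+R4 = 14800 Ω as a load on stage 1's tap.
Stage 1's lower leg becomes R2‖(R3+R4) = 277.7 Ω, so V_mid = 15.4 × 277.7/1098 = 3.896 V.
Stage 2 is itself unloaded: V_out = V_mid × R4/(R3+R4) = 3.896 × 10000/14800 = 2.63 V.

V_out ≈ 2.63 V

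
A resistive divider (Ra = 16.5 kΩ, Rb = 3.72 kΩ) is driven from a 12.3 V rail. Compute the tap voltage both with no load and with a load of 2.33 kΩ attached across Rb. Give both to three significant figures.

Open-circuit: V = 12.3 × 3.72/(16.5 + 3.72) = 2.26 V.
With the load, Rb becomes Rb‖R_L = 1.433 kΩ, so V = 12.3 × 1.433/17.93 = 0.983 V.

Unloaded: 2.26 V; loaded: 0.983 V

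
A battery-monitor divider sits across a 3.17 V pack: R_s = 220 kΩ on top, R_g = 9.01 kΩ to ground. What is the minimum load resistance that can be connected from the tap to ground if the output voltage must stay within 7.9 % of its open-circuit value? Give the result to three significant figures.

Output resistance R_th = R_s‖R_g = (220 × 9.01)/229.0 = 8.656 kΩ.
The fractional drop is R_th/(R_th + R_L); requiring this ≤ 0.0790 gives R_L ≥ R_th(1/0.0790 − 1) = 8.656 × 11.66 = 101 kΩ.

R_L(min) ≈ 101 kΩ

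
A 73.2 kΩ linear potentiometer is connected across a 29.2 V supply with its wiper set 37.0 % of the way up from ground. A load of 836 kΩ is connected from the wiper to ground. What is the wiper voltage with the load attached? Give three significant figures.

The wiper splits the pot into (1−α)R = 46.12 kΩ above and αR = 27.08 kΩ below.
Lower section ‖ load = 26.23 kΩ.
V_wiper = 29.2 × 26.23/(46.12 + 26.23) = 10.6 V.

V ≈ 10.6 V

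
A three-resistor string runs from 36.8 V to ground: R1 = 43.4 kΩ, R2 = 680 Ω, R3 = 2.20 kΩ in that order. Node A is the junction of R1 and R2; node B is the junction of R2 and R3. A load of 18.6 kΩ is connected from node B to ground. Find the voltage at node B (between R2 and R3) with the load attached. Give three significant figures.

V ≈ 1.57 V

At node B, R3 is in parallel with the load: R3‖R_L = 1967 Ω.
Below node A the resistance is R2 + (R3‖R_L) = 2647 Ω, so V_A = 36.8 × 2647/46050 = 2.116 V.
Then V_B = V_A × (R3‖R_L)/(R2 + R3‖R_L) = 2.116 × 1967/2647 = 1.57 V.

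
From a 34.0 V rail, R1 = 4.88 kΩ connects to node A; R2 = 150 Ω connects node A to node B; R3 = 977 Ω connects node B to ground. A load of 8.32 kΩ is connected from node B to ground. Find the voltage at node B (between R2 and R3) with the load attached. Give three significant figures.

At node B, R3 is in parallel with the load: R3‖R_L = 874.3 Ω.
Below node A the resistance is R2 + (R3‖R_L) = 1024 Ω, so V_A = 34.0 × 1024/5904 = 5.899 V.
Then V_B = V_A × (R3‖R_L)/(R2 + R3‖R_L) = 5.899 × 874.3/1024 = 5.03 V.

V ≈ 5.03 V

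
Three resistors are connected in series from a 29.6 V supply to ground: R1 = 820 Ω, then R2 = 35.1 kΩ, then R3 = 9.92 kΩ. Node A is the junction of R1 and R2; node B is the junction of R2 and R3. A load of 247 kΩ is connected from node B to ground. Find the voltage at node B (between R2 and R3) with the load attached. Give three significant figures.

At node B, R3 is in parallel with the load: R3‖R_L = 9537 Ω.
Below node A the resistance is R2 + (R3‖R_L) = 44640 Ω, so V_A = 29.6 × 44640/45460 = 29.07 V.
Then V_B = V_A × (R3‖R_L)/(R2 + R3‖R_L) = 29.07 × 9537/44640 = 6.21 V.

V ≈ 6.21 V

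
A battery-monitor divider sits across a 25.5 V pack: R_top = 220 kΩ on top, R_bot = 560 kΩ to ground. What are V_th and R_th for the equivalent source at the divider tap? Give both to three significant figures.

V_th = 18.3 V, R_th = 158 kΩ

V_th is the open-circuit tap voltage: 25.5 × 560/(220 + 560) = 18.3 V.
With the supply zeroed, R_top and R_bot appear in parallel from the tap: R_th = R_top‖R_bot = (220 × 560)/780.0 = 158 kΩ.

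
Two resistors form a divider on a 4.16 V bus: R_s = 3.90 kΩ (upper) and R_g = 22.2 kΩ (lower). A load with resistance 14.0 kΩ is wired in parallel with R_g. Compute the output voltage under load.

V_out ≈ 2.86 V

The load sits in parallel with R_g: R_g‖R_L = (22.2 × 14.0) / (22.2 + 14.0) = 8.586 kΩ.
V_out = 4.16 × 8.586 / (3.90 + 8.586) = 4.16 × 8.586/12.49 = 2.86 V.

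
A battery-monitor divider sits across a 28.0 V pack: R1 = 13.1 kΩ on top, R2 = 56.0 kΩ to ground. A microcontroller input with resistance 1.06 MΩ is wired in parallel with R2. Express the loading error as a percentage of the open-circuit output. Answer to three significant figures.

0.992 %

The divider's output (Thévenin) resistance is R1‖R2 = 10.62 kΩ.
Fractional drop under load = R_th/(R_th + R_L) = 10.62 / (10.62 + 1060) = 0.009916.
So the output falls by 0.992 %.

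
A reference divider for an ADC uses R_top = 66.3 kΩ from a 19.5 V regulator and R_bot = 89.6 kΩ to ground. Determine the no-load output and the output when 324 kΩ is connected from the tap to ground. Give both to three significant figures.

Open-circuit: V = 19.5 × 89.6/(66.3 + 89.6) = 11.2 V.
With the load, R_bot becomes R_bot‖R_L = 70.19 kΩ, so V = 19.5 × 70.19/136.5 = 10.0 V.

Unloaded: 11.2 V; loaded: 10.0 V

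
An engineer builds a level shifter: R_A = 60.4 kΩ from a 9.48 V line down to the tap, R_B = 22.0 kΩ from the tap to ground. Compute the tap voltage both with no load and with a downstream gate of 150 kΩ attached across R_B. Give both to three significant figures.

Open-circuit: V = 9.48 × 22.0/(60.4 + 22.0) = 2.53 V.
With the load, R_B becomes R_B‖R_L = 19.19 kΩ, so V = 9.48 × 19.19/79.59 = 2.29 V.

Unloaded: 2.53 V; loaded: 2.29 V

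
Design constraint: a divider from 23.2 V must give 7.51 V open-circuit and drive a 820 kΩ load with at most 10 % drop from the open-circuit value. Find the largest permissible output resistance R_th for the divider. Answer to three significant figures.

R_th ≤ 91.1 kΩ

Loading drop = R_th/(R_th + R_L) ≤ 0.100, so R_th ≤ R_L · ε/(1−ε) = 820 kΩ × 0.100/0.9000 = 91.1 kΩ.
(Any R1, R2 with R2/(R1+R2) = 0.324 and R1‖R2 ≤ 91.1 kΩ will meet the spec.)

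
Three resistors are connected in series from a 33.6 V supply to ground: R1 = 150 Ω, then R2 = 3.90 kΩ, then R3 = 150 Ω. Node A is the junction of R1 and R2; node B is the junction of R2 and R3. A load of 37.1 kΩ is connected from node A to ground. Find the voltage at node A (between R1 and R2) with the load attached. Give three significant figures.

Below node A the series string R2+R3 = 4050 Ω sits in parallel with the 37100 Ω load: 3651 Ω.
V_A = 33.6 × 3651/(150 + 3651) = 32.3 V.

V ≈ 32.3 V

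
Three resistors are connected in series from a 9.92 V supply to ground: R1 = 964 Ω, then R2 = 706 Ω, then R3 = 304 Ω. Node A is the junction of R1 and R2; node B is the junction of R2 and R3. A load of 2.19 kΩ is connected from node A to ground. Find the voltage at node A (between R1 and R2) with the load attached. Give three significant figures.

V ≈ 4.14 V

Below node A the series string R2+R3 = 1010 Ω sits in parallel with the 2190 Ω load: 691.2 Ω.
V_A = 9.92 × 691.2/(964 + 691.2) = 4.14 V.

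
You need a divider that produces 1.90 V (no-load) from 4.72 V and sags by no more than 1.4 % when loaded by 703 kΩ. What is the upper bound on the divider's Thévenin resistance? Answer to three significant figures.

R_th ≤ 9.98 kΩ

Loading drop = R_th/(R_th + R_L) ≤ 0.0140, so R_th ≤ R_L · ε/(1−ε) = 703 kΩ × 0.0140/0.9860 = 9.98 kΩ.
(Any R1, R2 with R2/(R1+R2) = 0.403 and R1‖R2 ≤ 9.98 kΩ will meet the spec.)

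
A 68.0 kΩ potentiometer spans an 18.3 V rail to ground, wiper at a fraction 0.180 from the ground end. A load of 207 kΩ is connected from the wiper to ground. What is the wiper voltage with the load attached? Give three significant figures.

V ≈ 3.14 V

The wiper splits the pot into (1−α)R = 55.76 kΩ above and αR = 12.24 kΩ below.
Lower section ‖ load = 11.56 kΩ.
V_wiper = 18.3 × 11.56/(55.76 + 11.56) = 3.14 V.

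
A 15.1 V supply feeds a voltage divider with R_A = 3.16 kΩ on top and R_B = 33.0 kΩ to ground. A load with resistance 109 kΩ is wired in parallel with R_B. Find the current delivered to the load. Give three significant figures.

R_B‖R_L = 25.33 kΩ; V_out = 15.1 × 25.33/28.49 = 13.43 V.
I_L = V_out / R_L = 13.43 / 109 kΩ = 0.123 mA.

I_L ≈ 0.123 mA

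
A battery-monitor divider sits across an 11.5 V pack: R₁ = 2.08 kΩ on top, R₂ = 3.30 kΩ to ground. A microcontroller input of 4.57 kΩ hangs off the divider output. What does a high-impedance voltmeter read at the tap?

The load sits in parallel with R₂: R₂‖R_L = (3.30 × 4.57) / (3.30 + 4.57) = 1.916 kΩ.
V_out = 11.5 × 1.916 / (2.08 + 1.916) = 11.5 × 1.916/3.996 = 5.51 V.

V_out ≈ 5.51 V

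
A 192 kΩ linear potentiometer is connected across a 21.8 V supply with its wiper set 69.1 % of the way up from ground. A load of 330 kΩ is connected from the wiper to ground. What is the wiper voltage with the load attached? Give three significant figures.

The wiper splits the pot into (1−α)R = 59.33 kΩ above and αR = 132.7 kΩ below.
Lower section ‖ load = 94.63 kΩ.
V_wiper = 21.8 × 94.63/(59.33 + 94.63) = 13.4 V.

V ≈ 13.4 V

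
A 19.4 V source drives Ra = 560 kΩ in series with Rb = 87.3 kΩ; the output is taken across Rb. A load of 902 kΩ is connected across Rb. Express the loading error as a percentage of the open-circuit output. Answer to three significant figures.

The divider's output (Thévenin) resistance is Ra‖Rb = 75.53 kΩ.
Fractional drop under load = R_th/(R_th + R_L) = 75.53 / (75.53 + 902) = 0.07726.
So the output falls by 7.73 %.

7.73 %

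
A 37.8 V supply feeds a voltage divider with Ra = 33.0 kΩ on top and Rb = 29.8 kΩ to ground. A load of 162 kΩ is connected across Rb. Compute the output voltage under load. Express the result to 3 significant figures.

The load sits in parallel with Rb: Rb‖R_L = (29.8 × 162) / (29.8 + 162) = 25.17 kΩ.
V_out = 37.8 × 25.17 / (33.0 + 25.17) = 37.8 × 25.17/58.17 = 16.4 V.

V_out ≈ 16.4 V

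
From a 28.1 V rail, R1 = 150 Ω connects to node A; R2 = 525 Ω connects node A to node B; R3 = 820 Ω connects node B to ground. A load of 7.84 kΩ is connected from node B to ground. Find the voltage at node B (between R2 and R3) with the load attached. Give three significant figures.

V ≈ 14.7 V

At node B, R3 is in parallel with the load: R3‖R_L = 742.4 Ω.
Below node A the resistance is R2 + (R3‖R_L) = 1267 Ω, so V_A = 28.1 × 1267/1417 = 25.13 V.
Then V_B = V_A × (R3‖R_L)/(R2 + R3‖R_L) = 25.13 × 742.4/1267 = 14.7 V.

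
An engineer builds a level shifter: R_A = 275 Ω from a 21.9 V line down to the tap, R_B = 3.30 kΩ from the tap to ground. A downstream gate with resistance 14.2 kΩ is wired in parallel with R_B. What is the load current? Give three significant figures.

I_L ≈ 1.40 mA

R_B‖R_L = 2678 Ω; V_out = 21.9 × 2678/2953 = 19.86 V.
I_L = V_out / R_L = 19.86 / 14.2 kΩ = 1.40 mA.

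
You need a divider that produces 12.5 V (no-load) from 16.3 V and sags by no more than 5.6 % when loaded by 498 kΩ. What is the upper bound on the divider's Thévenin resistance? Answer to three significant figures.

R_th ≤ 29.5 kΩ

Loading drop = R_th/(R_th + R_L) ≤ 0.0560, so R_th ≤ R_L · ε/(1−ε) = 498 kΩ × 0.0560/0.9440 = 29.5 kΩ.
(Any R1, R2 with R2/(R1+R2) = 0.767 and R1‖R2 ≤ 29.5 kΩ will meet the spec.)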